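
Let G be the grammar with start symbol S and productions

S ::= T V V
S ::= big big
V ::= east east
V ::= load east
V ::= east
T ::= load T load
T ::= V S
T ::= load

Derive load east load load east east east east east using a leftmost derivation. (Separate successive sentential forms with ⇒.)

S ⇒ T V V ⇒ V S V V ⇒ load east S V V ⇒ load east T V V V V ⇒ load east load V V V V ⇒ load east load load east V V V ⇒ load east load load east east east V V ⇒ load east load load east east east east V ⇒ load east load load east east east east east

S ⇒ T V V   [S ::= T V V]
T V V ⇒ V S V V   [T ::= V S]
V S V V ⇒ load east S V V   [V ::= load east]
load east S V V ⇒ load east T V V V V   [S ::= T V V]
load east T V V V V ⇒ load east load V V V V   [T ::= load]
load east load V V V V ⇒ load east load load east V V V   [V ::= load east]
load east load load east V V V ⇒ load east load load east east east V V   [V ::= east east]
load east load load east east east V V ⇒ load east load load east east east east V   [V ::= east]
load east load load east east east east V ⇒ load east load load east east east east east   [V ::= east]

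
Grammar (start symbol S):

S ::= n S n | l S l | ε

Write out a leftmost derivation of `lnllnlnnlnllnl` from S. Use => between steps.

S => lSl => lnSnl => lnlSlnl => lnllSllnl => lnllnSnllnl => lnllnlSlnllnl => lnllnlnSnlnllnl => lnllnlnnlnllnl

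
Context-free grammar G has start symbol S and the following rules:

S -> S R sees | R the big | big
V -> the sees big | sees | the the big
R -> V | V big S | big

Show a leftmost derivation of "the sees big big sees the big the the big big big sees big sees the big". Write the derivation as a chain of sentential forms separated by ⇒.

S ⇒ R the big ⇒ V big S the big ⇒ the sees big big S the big ⇒ the sees big big S R sees the big ⇒ the sees big big S R sees R sees the big ⇒ the sees big big R the big R sees R sees the big ⇒ the sees big big V the big R sees R sees the big ⇒ the sees big big sees the big R sees R sees the big ⇒ the sees big big sees the big V big S sees R sees the big ⇒ the sees big big sees the big the the big big S sees R sees the big ⇒ the sees big big sees the big the the big big big sees R sees the big ⇒ the sees big big sees the big the the big big big sees big sees the big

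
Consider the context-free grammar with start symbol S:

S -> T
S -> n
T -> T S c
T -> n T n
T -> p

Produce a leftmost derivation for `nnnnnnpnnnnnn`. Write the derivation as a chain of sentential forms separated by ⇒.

S ⇒ T   [S -> T]
T ⇒ nTn   [T -> n T n]
nTn ⇒ nnTnn   [T -> n T n]
nnTnn ⇒ nnnTnnn   [T -> n T n]
nnnTnnn ⇒ nnnnTnnnn   [T -> n T n]
nnnnTnnnn ⇒ nnnnnTnnnnn   [T -> n T n]
nnnnnTnnnnn ⇒ nnnnnnTnnnnnn   [T -> n T n]
nnnnnnTnnnnnn ⇒ nnnnnnpnnnnnn   [T -> p]

S ⇒ T ⇒ nTn ⇒ nnTnn ⇒ nnnTnnn ⇒ nnnnTnnnn ⇒ nnnnnTnnnnn ⇒ nnnnnnTnnnnnn ⇒ nnnnnnpnnnnnn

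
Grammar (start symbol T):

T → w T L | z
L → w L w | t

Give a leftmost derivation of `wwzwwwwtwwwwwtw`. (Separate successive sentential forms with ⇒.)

T⇒wTL⇒wwTLL⇒wwzLL⇒wwzwLwL⇒wwzwwLwwL⇒wwzwwwLwwwL⇒wwzwwwwLwwwwL⇒wwzwwwwtwwwwL⇒wwzwwwwtwwwwwLw⇒wwzwwwwtwwwwwtw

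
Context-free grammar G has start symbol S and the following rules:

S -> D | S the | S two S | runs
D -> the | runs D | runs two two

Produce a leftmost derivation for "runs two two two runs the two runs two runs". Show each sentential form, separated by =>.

S => S two S => S two S two S => D two S two S => runs two two two S two S => runs two two two S two S two S => runs two two two S the two S two S => runs two two two runs the two S two S => runs two two two runs the two runs two S => runs two two two runs the two runs two runs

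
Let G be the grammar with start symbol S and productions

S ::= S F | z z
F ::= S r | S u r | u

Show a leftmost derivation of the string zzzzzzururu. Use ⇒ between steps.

S ⇒ SF ⇒ SFF ⇒ zzFF ⇒ zzSurF ⇒ zzSFurF ⇒ zzzzFurF ⇒ zzzzSrurF ⇒ zzzzSFrurF ⇒ zzzzzzFrurF ⇒ zzzzzzururF ⇒ zzzzzzururu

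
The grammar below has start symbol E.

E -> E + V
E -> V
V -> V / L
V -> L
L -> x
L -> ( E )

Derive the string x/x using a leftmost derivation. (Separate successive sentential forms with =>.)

E => V   [E -> V]
V => V/L   [V -> V / L]
V/L => L/L   [V -> L]
L/L => x/L   [L -> x]
x/L => x/x   [L -> x]

E => V => V/L => L/L => x/L => x/x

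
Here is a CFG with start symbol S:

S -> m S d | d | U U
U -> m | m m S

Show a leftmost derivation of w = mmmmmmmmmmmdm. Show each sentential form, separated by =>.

S => UU   [S -> U U]
UU => mU   [U -> m]
mU => mmmS   [U -> m m S]
mmmS => mmmUU   [S -> U U]
mmmUU => mmmmU   [U -> m]
mmmmU => mmmmmmS   [U -> m m S]
mmmmmmS => mmmmmmUU   [S -> U U]
mmmmmmUU => mmmmmmmmSU   [U -> m m S]
mmmmmmmmSU => mmmmmmmmmSdU   [S -> m S d]
mmmmmmmmmSdU => mmmmmmmmmUUdU   [S -> U U]
mmmmmmmmmUUdU => mmmmmmmmmmUdU   [U -> m]
mmmmmmmmmmUdU => mmmmmmmmmmmdU   [U -> m]
mmmmmmmmmmmdU => mmmmmmmmmmmdm   [U -> m]

S => UU => mU => mmmS => mmmUU => mmmmU => mmmmmmS => mmmmmmUU => mmmmmmmmSU => mmmmmmmmmSdU => mmmmmmmmmUUdU => mmmmmmmmmmUdU => mmmmmmmmmmmdU => mmmmmmmmmmmdm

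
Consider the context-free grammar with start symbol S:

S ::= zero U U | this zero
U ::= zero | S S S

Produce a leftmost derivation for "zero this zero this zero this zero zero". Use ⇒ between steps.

S ⇒ zero U U ⇒ zero S S S U ⇒ zero this zero S S U ⇒ zero this zero this zero S U ⇒ zero this zero this zero this zero U ⇒ zero this zero this zero this zero zero

S ⇒ zero U U   [S ::= zero U U]
zero U U ⇒ zero S S S U   [U ::= S S S]
zero S S S U ⇒ zero this zero S S U   [S ::= this zero]
zero this zero S S U ⇒ zero this zero this zero S U   [S ::= this zero]
zero this zero this zero S U ⇒ zero this zero this zero this zero U   [S ::= this zero]
zero this zero this zero this zero U ⇒ zero this zero this zero this zero zero   [U ::= zero]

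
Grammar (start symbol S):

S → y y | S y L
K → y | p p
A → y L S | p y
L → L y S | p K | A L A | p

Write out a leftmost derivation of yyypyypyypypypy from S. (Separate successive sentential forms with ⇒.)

S ⇒ SyL ⇒ yyyL ⇒ yyyALA ⇒ yyypyLA ⇒ yyypyALAA ⇒ yyypyyLSLAA ⇒ yyypyypSLAA ⇒ yyypyypyyLAA ⇒ yyypyypyypKAA ⇒ yyypyypyypyAA ⇒ yyypyypyypypyA ⇒ yyypyypyypypypy

S ⇒ SyL   [S → S y L]
SyL ⇒ yyyL   [S → y y]
yyyL ⇒ yyyALA   [L → A L A]
yyyALA ⇒ yyypyLA   [A → p y]
yyypyLA ⇒ yyypyALAA   [L → A L A]
yyypyALAA ⇒ yyypyyLSLAA   [A → y L S]
yyypyyLSLAA ⇒ yyypyypSLAA   [L → p]
yyypyypSLAA ⇒ yyypyypyyLAA   [S → y y]
yyypyypyyLAA ⇒ yyypyypyypKAA   [L → p K]
yyypyypyypKAA ⇒ yyypyypyypyAA   [K → y]
yyypyypyypyAA ⇒ yyypyypyypypyA   [A → p y]
yyypyypyypypyA ⇒ yyypyypyypypypy   [A → p y]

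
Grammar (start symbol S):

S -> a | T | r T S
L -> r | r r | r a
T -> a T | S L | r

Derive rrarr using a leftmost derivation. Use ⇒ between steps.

S ⇒ T   [S -> T]
T ⇒ SL   [T -> S L]
SL ⇒ rTSL   [S -> r T S]
rTSL ⇒ rrSL   [T -> r]
rrSL ⇒ rraL   [S -> a]
rraL ⇒ rrarr   [L -> r r]

S ⇒ T ⇒ SL ⇒ rTSL ⇒ rrSL ⇒ rraL ⇒ rrarr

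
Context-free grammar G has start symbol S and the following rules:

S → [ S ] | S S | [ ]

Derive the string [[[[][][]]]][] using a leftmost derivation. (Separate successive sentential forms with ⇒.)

S⇒SS⇒[S]S⇒[[S]]S⇒[[[S]]]S⇒[[[SS]]]S⇒[[[SSS]]]S⇒[[[[]SS]]]S⇒[[[[][]S]]]S⇒[[[[][][]]]]S⇒[[[[][][]]]][]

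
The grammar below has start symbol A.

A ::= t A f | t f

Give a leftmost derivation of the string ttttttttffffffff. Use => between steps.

A => tAf => ttAff => tttAfff => ttttAffff => tttttAfffff => ttttttAffffff => tttttttAfffffff => ttttttttffffffff

A => tAf   [A ::= t A f]
tAf => ttAff   [A ::= t A f]
ttAff => tttAfff   [A ::= t A f]
tttAfff => ttttAffff   [A ::= t A f]
ttttAffff => tttttAfffff   [A ::= t A f]
tttttAfffff => ttttttAffffff   [A ::= t A f]
ttttttAffffff => tttttttAfffffff   [A ::= t A f]
tttttttAfffffff => ttttttttffffffff   [A ::= t f]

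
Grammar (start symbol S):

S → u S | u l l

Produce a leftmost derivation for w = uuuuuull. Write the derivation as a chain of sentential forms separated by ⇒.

S ⇒ uS ⇒ uuS ⇒ uuuS ⇒ uuuuS ⇒ uuuuuS ⇒ uuuuuull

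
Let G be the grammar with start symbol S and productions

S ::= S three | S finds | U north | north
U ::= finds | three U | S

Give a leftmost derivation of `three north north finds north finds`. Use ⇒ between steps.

S ⇒ S finds   [S ::= S finds]
S finds ⇒ U north finds   [S ::= U north]
U north finds ⇒ S north finds   [U ::= S]
S north finds ⇒ S finds north finds   [S ::= S finds]
S finds north finds ⇒ U north finds north finds   [S ::= U north]
U north finds north finds ⇒ three U north finds north finds   [U ::= three U]
three U north finds north finds ⇒ three S north finds north finds   [U ::= S]
three S north finds north finds ⇒ three north north finds north finds   [S ::= north]

S ⇒ S finds ⇒ U north finds ⇒ S north finds ⇒ S finds north finds ⇒ U north finds north finds ⇒ three U north finds north finds ⇒ three S north finds north finds ⇒ three north north finds north finds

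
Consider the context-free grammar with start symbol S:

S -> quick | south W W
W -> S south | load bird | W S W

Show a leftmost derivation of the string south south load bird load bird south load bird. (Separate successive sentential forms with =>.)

S => south W W   [S -> south W W]
south W W => south S south W   [W -> S south]
south S south W => south south W W south W   [S -> south W W]
south south W W south W => south south load bird W south W   [W -> load bird]
south south load bird W south W => south south load bird load bird south W   [W -> load bird]
south south load bird load bird south W => south south load bird load bird south load bird   [W -> load bird]

S => south W W => south S south W => south south W W south W => south south load bird W south W => south south load bird load bird south W => south south load bird load bird south load bird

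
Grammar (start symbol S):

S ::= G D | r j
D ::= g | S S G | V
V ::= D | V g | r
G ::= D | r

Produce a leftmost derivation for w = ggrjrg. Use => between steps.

S => GD => DD => SSGD => GDSGD => DDSGD => gDSGD => ggSGD => ggrjGD => ggrjrD => ggrjrg

S => GD   [S ::= G D]
GD => DD   [G ::= D]
DD => SSGD   [D ::= S S G]
SSGD => GDSGD   [S ::= G D]
GDSGD => DDSGD   [G ::= D]
DDSGD => gDSGD   [D ::= g]
gDSGD => ggSGD   [D ::= g]
ggSGD => ggrjGD   [S ::= r j]
ggrjGD => ggrjrD   [G ::= r]
ggrjrD => ggrjrg   [D ::= g]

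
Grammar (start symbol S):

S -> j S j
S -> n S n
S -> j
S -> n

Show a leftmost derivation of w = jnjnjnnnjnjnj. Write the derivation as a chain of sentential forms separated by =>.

S => jSj   [S -> j S j]
jSj => jnSnj   [S -> n S n]
jnSnj => jnjSjnj   [S -> j S j]
jnjSjnj => jnjnSnjnj   [S -> n S n]
jnjnSnjnj => jnjnjSjnjnj   [S -> j S j]
jnjnjSjnjnj => jnjnjnSnjnjnj   [S -> n S n]
jnjnjnSnjnjnj => jnjnjnnnjnjnj   [S -> n]

S=>jSj=>jnSnj=>jnjSjnj=>jnjnSnjnj=>jnjnjSjnjnj=>jnjnjnSnjnjnj=>jnjnjnnnjnjnj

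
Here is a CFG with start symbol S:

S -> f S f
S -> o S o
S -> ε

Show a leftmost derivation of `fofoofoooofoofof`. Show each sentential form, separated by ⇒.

S ⇒ fSf ⇒ foSof ⇒ fofSfof ⇒ fofoSofof ⇒ fofooSoofof ⇒ fofoofSfoofof ⇒ fofoofoSofoofof ⇒ fofoofooSoofoofof ⇒ fofoofoooofoofof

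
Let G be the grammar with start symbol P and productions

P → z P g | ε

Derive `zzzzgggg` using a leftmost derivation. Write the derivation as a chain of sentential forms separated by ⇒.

P ⇒ zPg   [P → z P g]
zPg ⇒ zzPgg   [P → z P g]
zzPgg ⇒ zzzPggg   [P → z P g]
zzzPggg ⇒ zzzzPgggg   [P → z P g]
zzzzPgggg ⇒ zzzzgggg   [P → ε]

P ⇒ zPg ⇒ zzPgg ⇒ zzzPggg ⇒ zzzzPgggg ⇒ zzzzgggg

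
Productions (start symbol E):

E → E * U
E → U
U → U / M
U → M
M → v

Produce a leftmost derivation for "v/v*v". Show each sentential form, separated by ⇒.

E ⇒ E*U ⇒ U*U ⇒ U/M*U ⇒ M/M*U ⇒ v/M*U ⇒ v/v*U ⇒ v/v*M ⇒ v/v*v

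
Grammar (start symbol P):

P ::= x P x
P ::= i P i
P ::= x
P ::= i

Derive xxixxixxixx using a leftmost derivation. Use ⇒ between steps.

P ⇒ xPx ⇒ xxPxx ⇒ xxiPixx ⇒ xxixPxixx ⇒ xxixxPxxixx ⇒ xxixxixxixx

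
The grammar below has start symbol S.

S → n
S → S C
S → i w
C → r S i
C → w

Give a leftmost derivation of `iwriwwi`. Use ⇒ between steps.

S ⇒ SC   [S → S C]
SC ⇒ iwC   [S → i w]
iwC ⇒ iwrSi   [C → r S i]
iwrSi ⇒ iwrSCi   [S → S C]
iwrSCi ⇒ iwriwCi   [S → i w]
iwriwCi ⇒ iwriwwi   [C → w]

S⇒SC⇒iwC⇒iwrSi⇒iwrSCi⇒iwriwCi⇒iwriwwi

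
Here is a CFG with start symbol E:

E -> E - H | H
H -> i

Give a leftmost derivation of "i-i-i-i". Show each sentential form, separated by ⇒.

E ⇒ E-H   [E -> E - H]
E-H ⇒ E-H-H   [E -> E - H]
E-H-H ⇒ E-H-H-H   [E -> E - H]
E-H-H-H ⇒ H-H-H-H   [E -> H]
H-H-H-H ⇒ i-H-H-H   [H -> i]
i-H-H-H ⇒ i-i-H-H   [H -> i]
i-i-H-H ⇒ i-i-i-H   [H -> i]
i-i-i-H ⇒ i-i-i-i   [H -> i]

E ⇒ E-H ⇒ E-H-H ⇒ E-H-H-H ⇒ H-H-H-H ⇒ i-H-H-H ⇒ i-i-H-H ⇒ i-i-i-H ⇒ i-i-i-i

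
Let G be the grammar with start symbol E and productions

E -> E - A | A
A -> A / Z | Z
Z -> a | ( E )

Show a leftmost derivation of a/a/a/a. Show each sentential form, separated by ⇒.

E ⇒ A   [E -> A]
A ⇒ A/Z   [A -> A / Z]
A/Z ⇒ A/Z/Z   [A -> A / Z]
A/Z/Z ⇒ A/Z/Z/Z   [A -> A / Z]
A/Z/Z/Z ⇒ Z/Z/Z/Z   [A -> Z]
Z/Z/Z/Z ⇒ a/Z/Z/Z   [Z -> a]
a/Z/Z/Z ⇒ a/a/Z/Z   [Z -> a]
a/a/Z/Z ⇒ a/a/a/Z   [Z -> a]
a/a/a/Z ⇒ a/a/a/a   [Z -> a]

E ⇒ A ⇒ A/Z ⇒ A/Z/Z ⇒ A/Z/Z/Z ⇒ Z/Z/Z/Z ⇒ a/Z/Z/Z ⇒ a/a/Z/Z ⇒ a/a/a/Z ⇒ a/a/a/a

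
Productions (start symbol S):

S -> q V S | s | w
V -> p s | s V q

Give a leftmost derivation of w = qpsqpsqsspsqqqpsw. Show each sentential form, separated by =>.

S => qVS   [S -> q V S]
qVS => qpsS   [V -> p s]
qpsS => qpsqVS   [S -> q V S]
qpsqVS => qpsqpsS   [V -> p s]
qpsqpsS => qpsqpsqVS   [S -> q V S]
qpsqpsqVS => qpsqpsqsVqS   [V -> s V q]
qpsqpsqsVqS => qpsqpsqssVqqS   [V -> s V q]
qpsqpsqssVqqS => qpsqpsqsspsqqS   [V -> p s]
qpsqpsqsspsqqS => qpsqpsqsspsqqqVS   [S -> q V S]
qpsqpsqsspsqqqVS => qpsqpsqsspsqqqpsS   [V -> p s]
qpsqpsqsspsqqqpsS => qpsqpsqsspsqqqpsw   [S -> w]

S => qVS => qpsS => qpsqVS => qpsqpsS => qpsqpsqVS => qpsqpsqsVqS => qpsqpsqssVqqS => qpsqpsqsspsqqS => qpsqpsqsspsqqqVS => qpsqpsqsspsqqqpsS => qpsqpsqsspsqqqpsw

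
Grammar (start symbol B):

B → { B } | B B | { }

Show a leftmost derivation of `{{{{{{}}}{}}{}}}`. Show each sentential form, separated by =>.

B => {B}   [B → { B }]
{B} => {{B}}   [B → { B }]
{{B}} => {{BB}}   [B → B B]
{{BB}} => {{{B}B}}   [B → { B }]
{{{B}B}} => {{{BB}B}}   [B → B B]
{{{BB}B}} => {{{{B}B}B}}   [B → { B }]
{{{{B}B}B}} => {{{{{B}}B}B}}   [B → { B }]
{{{{{B}}B}B}} => {{{{{{}}}B}B}}   [B → { }]
{{{{{{}}}B}B}} => {{{{{{}}}{}}B}}   [B → { }]
{{{{{{}}}{}}B}} => {{{{{{}}}{}}{}}}   [B → { }]

B=>{B}=>{{B}}=>{{BB}}=>{{{B}B}}=>{{{BB}B}}=>{{{{B}B}B}}=>{{{{{B}}B}B}}=>{{{{{{}}}B}B}}=>{{{{{{}}}{}}B}}=>{{{{{{}}}{}}{}}}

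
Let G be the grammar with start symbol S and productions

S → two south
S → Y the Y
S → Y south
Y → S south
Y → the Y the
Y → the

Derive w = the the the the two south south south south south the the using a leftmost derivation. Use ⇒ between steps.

S ⇒ Y the Y   [S → Y the Y]
Y the Y ⇒ S south the Y   [Y → S south]
S south the Y ⇒ Y south south the Y   [S → Y south]
Y south south the Y ⇒ S south south south the Y   [Y → S south]
S south south south the Y ⇒ Y the Y south south south the Y   [S → Y the Y]
Y the Y south south south the Y ⇒ the Y the the Y south south south the Y   [Y → the Y the]
the Y the the Y south south south the Y ⇒ the the the the Y south south south the Y   [Y → the]
the the the the Y south south south the Y ⇒ the the the the S south south south south the Y   [Y → S south]
the the the the S south south south south the Y ⇒ the the the the two south south south south south the Y   [S → two south]
the the the the two south south south south south the Y ⇒ the the the the two south south south south south the the   [Y → the]

S ⇒ Y the Y ⇒ S south the Y ⇒ Y south south the Y ⇒ S south south south the Y ⇒ Y the Y south south south the Y ⇒ the Y the the Y south south south the Y ⇒ the the the the Y south south south the Y ⇒ the the the the S south south south south the Y ⇒ the the the the two south south south south south the Y ⇒ the the the the two south south south south south the the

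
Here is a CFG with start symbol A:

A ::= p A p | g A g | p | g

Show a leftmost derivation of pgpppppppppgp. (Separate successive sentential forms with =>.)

A => pAp   [A ::= p A p]
pAp => pgAgp   [A ::= g A g]
pgAgp => pgpApgp   [A ::= p A p]
pgpApgp => pgppAppgp   [A ::= p A p]
pgppAppgp => pgpppApppgp   [A ::= p A p]
pgpppApppgp => pgppppAppppgp   [A ::= p A p]
pgppppAppppgp => pgpppppppppgp   [A ::= p]

A => pAp => pgAgp => pgpApgp => pgppAppgp => pgpppApppgp => pgppppAppppgp => pgpppppppppgp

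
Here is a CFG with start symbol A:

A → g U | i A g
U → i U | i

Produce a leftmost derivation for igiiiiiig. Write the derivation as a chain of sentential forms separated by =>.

A => iAg => igUg => igiUg => igiiUg => igiiiUg => igiiiiUg => igiiiiiUg => igiiiiiig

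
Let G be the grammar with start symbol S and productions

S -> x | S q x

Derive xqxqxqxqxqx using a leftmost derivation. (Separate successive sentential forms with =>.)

S => Sqx   [S -> S q x]
Sqx => Sqxqx   [S -> S q x]
Sqxqx => Sqxqxqx   [S -> S q x]
Sqxqxqx => Sqxqxqxqx   [S -> S q x]
Sqxqxqxqx => Sqxqxqxqxqx   [S -> S q x]
Sqxqxqxqxqx => xqxqxqxqxqx   [S -> x]

S => Sqx => Sqxqx => Sqxqxqx => Sqxqxqxqx => Sqxqxqxqxqx => xqxqxqxqxqx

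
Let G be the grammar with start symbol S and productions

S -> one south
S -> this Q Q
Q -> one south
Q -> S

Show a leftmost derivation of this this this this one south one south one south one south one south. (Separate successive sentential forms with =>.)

S => this Q Q   [S -> this Q Q]
this Q Q => this S Q   [Q -> S]
this S Q => this this Q Q Q   [S -> this Q Q]
this this Q Q Q => this this S Q Q   [Q -> S]
this this S Q Q => this this this Q Q Q Q   [S -> this Q Q]
this this this Q Q Q Q => this this this S Q Q Q   [Q -> S]
this this this S Q Q Q => this this this this Q Q Q Q Q   [S -> this Q Q]
this this this this Q Q Q Q Q => this this this this one south Q Q Q Q   [Q -> one south]
this this this this one south Q Q Q Q => this this this this one south one south Q Q Q   [Q -> one south]
this this this this one south one south Q Q Q => this this this this one south one south one south Q Q   [Q -> one south]
this this this this one south one south one south Q Q => this this this this one south one south one south one south Q   [Q -> one south]
this this this this one south one south one south one south Q => this this this this one south one south one south one south S   [Q -> S]
this this this this one south one south one south one south S => this this this this one south one south one south one south one south   [S -> one south]

S => this Q Q => this S Q => this this Q Q Q => this this S Q Q => this this this Q Q Q Q => this this this S Q Q Q => this this this this Q Q Q Q Q => this this this this one south Q Q Q Q => this this this this one south one south Q Q Q => this this this this one south one south one south Q Q => this this this this one south one south one south one south Q => this this this this one south one south one south one south S => this this this this one south one south one south one south one south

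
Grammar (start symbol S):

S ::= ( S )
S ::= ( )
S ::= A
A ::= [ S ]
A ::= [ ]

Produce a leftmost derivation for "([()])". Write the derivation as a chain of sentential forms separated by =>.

S => (S)   [S ::= ( S )]
(S) => (A)   [S ::= A]
(A) => ([S])   [A ::= [ S ]]
([S]) => ([()])   [S ::= ( )]

S => (S) => (A) => ([S]) => ([()])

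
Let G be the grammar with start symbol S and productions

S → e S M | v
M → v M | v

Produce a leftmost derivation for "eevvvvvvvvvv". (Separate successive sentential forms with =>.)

S => eSM => eeSMM => eevMM => eevvMM => eevvvMM => eevvvvMM => eevvvvvMM => eevvvvvvMM => eevvvvvvvM => eevvvvvvvvM => eevvvvvvvvvM => eevvvvvvvvvv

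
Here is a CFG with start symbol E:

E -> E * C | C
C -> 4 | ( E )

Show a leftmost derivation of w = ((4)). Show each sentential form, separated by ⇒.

E ⇒ C   [E -> C]
C ⇒ (E)   [C -> ( E )]
(E) ⇒ (C)   [E -> C]
(C) ⇒ ((E))   [C -> ( E )]
((E)) ⇒ ((C))   [E -> C]
((C)) ⇒ ((4))   [C -> 4]

E ⇒ C ⇒ (E) ⇒ (C) ⇒ ((E)) ⇒ ((C)) ⇒ ((4))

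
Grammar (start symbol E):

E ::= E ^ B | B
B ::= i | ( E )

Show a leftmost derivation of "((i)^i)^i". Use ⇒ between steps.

E ⇒ E^B   [E ::= E ^ B]
E^B ⇒ B^B   [E ::= B]
B^B ⇒ (E)^B   [B ::= ( E )]
(E)^B ⇒ (E^B)^B   [E ::= E ^ B]
(E^B)^B ⇒ (B^B)^B   [E ::= B]
(B^B)^B ⇒ ((E)^B)^B   [B ::= ( E )]
((E)^B)^B ⇒ ((B)^B)^B   [E ::= B]
((B)^B)^B ⇒ ((i)^B)^B   [B ::= i]
((i)^B)^B ⇒ ((i)^i)^B   [B ::= i]
((i)^i)^B ⇒ ((i)^i)^i   [B ::= i]

E⇒E^B⇒B^B⇒(E)^B⇒(E^B)^B⇒(B^B)^B⇒((E)^B)^B⇒((B)^B)^B⇒((i)^B)^B⇒((i)^i)^B⇒((i)^i)^i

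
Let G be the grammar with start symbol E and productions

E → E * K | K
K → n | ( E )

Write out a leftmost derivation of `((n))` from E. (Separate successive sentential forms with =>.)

E => K => (E) => (K) => ((E)) => ((K)) => ((n))

E => K   [E → K]
K => (E)   [K → ( E )]
(E) => (K)   [E → K]
(K) => ((E))   [K → ( E )]
((E)) => ((K))   [E → K]
((K)) => ((n))   [K → n]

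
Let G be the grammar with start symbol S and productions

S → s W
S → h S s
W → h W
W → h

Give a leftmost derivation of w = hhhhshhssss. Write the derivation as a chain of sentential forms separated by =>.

S=>hSs=>hhSss=>hhhSsss=>hhhhSssss=>hhhhsWssss=>hhhhshWssss=>hhhhshhssss

S => hSs   [S → h S s]
hSs => hhSss   [S → h S s]
hhSss => hhhSsss   [S → h S s]
hhhSsss => hhhhSssss   [S → h S s]
hhhhSssss => hhhhsWssss   [S → s W]
hhhhsWssss => hhhhshWssss   [W → h W]
hhhhshWssss => hhhhshhssss   [W → h]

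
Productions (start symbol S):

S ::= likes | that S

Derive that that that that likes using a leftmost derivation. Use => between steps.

S => that S   [S ::= that S]
that S => that that S   [S ::= that S]
that that S => that that that S   [S ::= that S]
that that that S => that that that that S   [S ::= that S]
that that that that S => that that that that likes   [S ::= likes]

S => that S => that that S => that that that S => that that that that S => that that that that likes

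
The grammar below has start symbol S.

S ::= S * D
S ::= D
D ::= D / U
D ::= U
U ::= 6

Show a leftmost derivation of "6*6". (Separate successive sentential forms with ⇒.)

S ⇒ S*D   [S ::= S * D]
S*D ⇒ D*D   [S ::= D]
D*D ⇒ U*D   [D ::= U]
U*D ⇒ 6*D   [U ::= 6]
6*D ⇒ 6*U   [D ::= U]
6*U ⇒ 6*6   [U ::= 6]

S⇒S*D⇒D*D⇒U*D⇒6*D⇒6*U⇒6*6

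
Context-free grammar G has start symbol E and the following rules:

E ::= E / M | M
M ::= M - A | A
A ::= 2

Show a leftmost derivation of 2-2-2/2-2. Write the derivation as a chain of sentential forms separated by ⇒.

E ⇒ E/M ⇒ M/M ⇒ M-A/M ⇒ M-A-A/M ⇒ A-A-A/M ⇒ 2-A-A/M ⇒ 2-2-A/M ⇒ 2-2-2/M ⇒ 2-2-2/M-A ⇒ 2-2-2/A-A ⇒ 2-2-2/2-A ⇒ 2-2-2/2-2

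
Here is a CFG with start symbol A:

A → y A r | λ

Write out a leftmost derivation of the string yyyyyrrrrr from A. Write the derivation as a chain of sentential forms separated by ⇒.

A⇒yAr⇒yyArr⇒yyyArrr⇒yyyyArrrr⇒yyyyyArrrrr⇒yyyyyrrrrr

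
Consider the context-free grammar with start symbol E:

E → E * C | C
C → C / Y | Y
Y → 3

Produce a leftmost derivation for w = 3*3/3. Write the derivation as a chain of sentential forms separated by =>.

E => E*C   [E → E * C]
E*C => C*C   [E → C]
C*C => Y*C   [C → Y]
Y*C => 3*C   [Y → 3]
3*C => 3*C/Y   [C → C / Y]
3*C/Y => 3*Y/Y   [C → Y]
3*Y/Y => 3*3/Y   [Y → 3]
3*3/Y => 3*3/3   [Y → 3]

E=>E*C=>C*C=>Y*C=>3*C=>3*C/Y=>3*Y/Y=>3*3/Y=>3*3/3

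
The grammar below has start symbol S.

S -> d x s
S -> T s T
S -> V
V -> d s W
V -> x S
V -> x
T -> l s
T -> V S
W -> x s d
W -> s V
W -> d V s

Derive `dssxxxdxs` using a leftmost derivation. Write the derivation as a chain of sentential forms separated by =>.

S=>V=>dsW=>dssV=>dssxS=>dssxV=>dssxxS=>dssxxV=>dssxxxS=>dssxxxdxs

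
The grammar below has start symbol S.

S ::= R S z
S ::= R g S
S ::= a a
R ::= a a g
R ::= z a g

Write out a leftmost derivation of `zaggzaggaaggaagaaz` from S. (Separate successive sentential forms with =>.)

S => RgS => zaggS => zaggRgS => zaggzaggS => zaggzaggRgS => zaggzaggaaggS => zaggzaggaaggRSz => zaggzaggaaggaagSz => zaggzaggaaggaagaaz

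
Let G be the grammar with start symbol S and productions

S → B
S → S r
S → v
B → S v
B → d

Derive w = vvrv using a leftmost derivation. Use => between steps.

S=>B=>Sv=>Srv=>Brv=>Svrv=>vvrv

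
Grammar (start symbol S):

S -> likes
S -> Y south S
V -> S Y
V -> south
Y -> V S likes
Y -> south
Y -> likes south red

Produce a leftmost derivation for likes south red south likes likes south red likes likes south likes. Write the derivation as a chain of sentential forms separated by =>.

S => Y south S   [S -> Y south S]
Y south S => V S likes south S   [Y -> V S likes]
V S likes south S => S Y S likes south S   [V -> S Y]
S Y S likes south S => Y south S Y S likes south S   [S -> Y south S]
Y south S Y S likes south S => likes south red south S Y S likes south S   [Y -> likes south red]
likes south red south S Y S likes south S => likes south red south likes Y S likes south S   [S -> likes]
likes south red south likes Y S likes south S => likes south red south likes likes south red S likes south S   [Y -> likes south red]
likes south red south likes likes south red S likes south S => likes south red south likes likes south red likes likes south S   [S -> likes]
likes south red south likes likes south red likes likes south S => likes south red south likes likes south red likes likes south likes   [S -> likes]

S => Y south S => V S likes south S => S Y S likes south S => Y south S Y S likes south S => likes south red south S Y S likes south S => likes south red south likes Y S likes south S => likes south red south likes likes south red S likes south S => likes south red south likes likes south red likes likes south S => likes south red south likes likes south red likes likes south likes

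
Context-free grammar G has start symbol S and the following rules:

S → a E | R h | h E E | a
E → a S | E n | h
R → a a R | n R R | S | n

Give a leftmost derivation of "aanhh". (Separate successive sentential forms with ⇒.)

S⇒Rh⇒Sh⇒Rhh⇒aaRhh⇒aanhh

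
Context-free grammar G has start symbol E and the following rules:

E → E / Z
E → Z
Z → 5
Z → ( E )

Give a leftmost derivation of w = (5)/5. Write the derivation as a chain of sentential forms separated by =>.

E => E/Z => Z/Z => (E)/Z => (Z)/Z => (5)/Z => (5)/5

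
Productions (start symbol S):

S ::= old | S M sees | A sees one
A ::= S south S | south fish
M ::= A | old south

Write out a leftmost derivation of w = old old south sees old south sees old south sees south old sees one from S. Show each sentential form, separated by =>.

S => A sees one   [S ::= A sees one]
A sees one => S south S sees one   [A ::= S south S]
S south S sees one => S M sees south S sees one   [S ::= S M sees]
S M sees south S sees one => S M sees M sees south S sees one   [S ::= S M sees]
S M sees M sees south S sees one => S M sees M sees M sees south S sees one   [S ::= S M sees]
S M sees M sees M sees south S sees one => old M sees M sees M sees south S sees one   [S ::= old]
old M sees M sees M sees south S sees one => old old south sees M sees M sees south S sees one   [M ::= old south]
old old south sees M sees M sees south S sees one => old old south sees old south sees M sees south S sees one   [M ::= old south]
old old south sees old south sees M sees south S sees one => old old south sees old south sees old south sees south S sees one   [M ::= old south]
old old south sees old south sees old south sees south S sees one => old old south sees old south sees old south sees south old sees one   [S ::= old]

S => A sees one => S south S sees one => S M sees south S sees one => S M sees M sees south S sees one => S M sees M sees M sees south S sees one => old M sees M sees M sees south S sees one => old old south sees M sees M sees south S sees one => old old south sees old south sees M sees south S sees one => old old south sees old south sees old south sees south S sees one => old old south sees old south sees old south sees south old sees one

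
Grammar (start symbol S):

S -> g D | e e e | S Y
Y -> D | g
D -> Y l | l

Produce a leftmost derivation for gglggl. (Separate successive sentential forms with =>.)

S => SY   [S -> S Y]
SY => SYY   [S -> S Y]
SYY => gDYY   [S -> g D]
gDYY => gYlYY   [D -> Y l]
gYlYY => gglYY   [Y -> g]
gglYY => gglgY   [Y -> g]
gglgY => gglgD   [Y -> D]
gglgD => gglgYl   [D -> Y l]
gglgYl => gglggl   [Y -> g]

S => SY => SYY => gDYY => gYlYY => gglYY => gglgY => gglgD => gglgYl => gglggl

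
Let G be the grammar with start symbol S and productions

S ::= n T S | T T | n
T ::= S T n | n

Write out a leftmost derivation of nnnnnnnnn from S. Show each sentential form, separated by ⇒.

S⇒TT⇒STnT⇒nTnT⇒nSTnnT⇒nnTnnT⇒nnSTnnnT⇒nnTTTnnnT⇒nnnTTnnnT⇒nnnnTnnnT⇒nnnnnnnnT⇒nnnnnnnnn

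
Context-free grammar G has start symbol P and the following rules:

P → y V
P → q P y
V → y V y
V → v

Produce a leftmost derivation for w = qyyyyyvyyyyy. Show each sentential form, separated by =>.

P=>qPy=>qyVy=>qyyVyy=>qyyyVyyy=>qyyyyVyyyy=>qyyyyyVyyyyy=>qyyyyyvyyyyy

P => qPy   [P → q P y]
qPy => qyVy   [P → y V]
qyVy => qyyVyy   [V → y V y]
qyyVyy => qyyyVyyy   [V → y V y]
qyyyVyyy => qyyyyVyyyy   [V → y V y]
qyyyyVyyyy => qyyyyyVyyyyy   [V → y V y]
qyyyyyVyyyyy => qyyyyyvyyyyy   [V → v]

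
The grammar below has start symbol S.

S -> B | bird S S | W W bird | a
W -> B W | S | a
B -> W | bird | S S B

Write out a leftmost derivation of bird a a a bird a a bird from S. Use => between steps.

S => W W bird => B W W bird => S S B W W bird => bird S S S B W W bird => bird a S S B W W bird => bird a a S B W W bird => bird a a a B W W bird => bird a a a bird W W bird => bird a a a bird a W bird => bird a a a bird a a bird

S => W W bird   [S -> W W bird]
W W bird => B W W bird   [W -> B W]
B W W bird => S S B W W bird   [B -> S S B]
S S B W W bird => bird S S S B W W bird   [S -> bird S S]
bird S S S B W W bird => bird a S S B W W bird   [S -> a]
bird a S S B W W bird => bird a a S B W W bird   [S -> a]
bird a a S B W W bird => bird a a a B W W bird   [S -> a]
bird a a a B W W bird => bird a a a bird W W bird   [B -> bird]
bird a a a bird W W bird => bird a a a bird a W bird   [W -> a]
bird a a a bird a W bird => bird a a a bird a a bird   [W -> a]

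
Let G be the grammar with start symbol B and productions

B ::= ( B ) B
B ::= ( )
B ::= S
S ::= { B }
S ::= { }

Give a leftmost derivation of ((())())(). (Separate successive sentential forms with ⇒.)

B ⇒ (B)B   [B ::= ( B ) B]
(B)B ⇒ ((B)B)B   [B ::= ( B ) B]
((B)B)B ⇒ ((())B)B   [B ::= ( )]
((())B)B ⇒ ((())())B   [B ::= ( )]
((())())B ⇒ ((())())()   [B ::= ( )]

B ⇒ (B)B ⇒ ((B)B)B ⇒ ((())B)B ⇒ ((())())B ⇒ ((())())()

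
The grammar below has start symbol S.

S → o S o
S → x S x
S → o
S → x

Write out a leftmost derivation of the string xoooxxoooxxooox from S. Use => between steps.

S => xSx => xoSox => xooSoox => xoooSooox => xoooxSxooox => xoooxxSxxooox => xoooxxoSoxxooox => xoooxxoooxxooox

S => xSx   [S → x S x]
xSx => xoSox   [S → o S o]
xoSox => xooSoox   [S → o S o]
xooSoox => xoooSooox   [S → o S o]
xoooSooox => xoooxSxooox   [S → x S x]
xoooxSxooox => xoooxxSxxooox   [S → x S x]
xoooxxSxxooox => xoooxxoSoxxooox   [S → o S o]
xoooxxoSoxxooox => xoooxxoooxxooox   [S → o]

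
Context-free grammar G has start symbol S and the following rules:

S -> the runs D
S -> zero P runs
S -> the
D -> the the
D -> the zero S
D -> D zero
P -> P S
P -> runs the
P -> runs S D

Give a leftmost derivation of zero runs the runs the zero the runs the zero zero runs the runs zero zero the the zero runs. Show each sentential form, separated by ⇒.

S ⇒ zero P runs ⇒ zero runs S D runs ⇒ zero runs the runs D D runs ⇒ zero runs the runs D zero D runs ⇒ zero runs the runs the zero S zero D runs ⇒ zero runs the runs the zero the runs D zero D runs ⇒ zero runs the runs the zero the runs D zero zero D runs ⇒ zero runs the runs the zero the runs the zero S zero zero D runs ⇒ zero runs the runs the zero the runs the zero zero P runs zero zero D runs ⇒ zero runs the runs the zero the runs the zero zero runs the runs zero zero D runs ⇒ zero runs the runs the zero the runs the zero zero runs the runs zero zero D zero runs ⇒ zero runs the runs the zero the runs the zero zero runs the runs zero zero the the zero runs

S ⇒ zero P runs   [S -> zero P runs]
zero P runs ⇒ zero runs S D runs   [P -> runs S D]
zero runs S D runs ⇒ zero runs the runs D D runs   [S -> the runs D]
zero runs the runs D D runs ⇒ zero runs the runs D zero D runs   [D -> D zero]
zero runs the runs D zero D runs ⇒ zero runs the runs the zero S zero D runs   [D -> the zero S]
zero runs the runs the zero S zero D runs ⇒ zero runs the runs the zero the runs D zero D runs   [S -> the runs D]
zero runs the runs the zero the runs D zero D runs ⇒ zero runs the runs the zero the runs D zero zero D runs   [D -> D zero]
zero runs the runs the zero the runs D zero zero D runs ⇒ zero runs the runs the zero the runs the zero S zero zero D runs   [D -> the zero S]
zero runs the runs the zero the runs the zero S zero zero D runs ⇒ zero runs the runs the zero the runs the zero zero P runs zero zero D runs   [S -> zero P runs]
zero runs the runs the zero the runs the zero zero P runs zero zero D runs ⇒ zero runs the runs the zero the runs the zero zero runs the runs zero zero D runs   [P -> runs the]
zero runs the runs the zero the runs the zero zero runs the runs zero zero D runs ⇒ zero runs the runs the zero the runs the zero zero runs the runs zero zero D zero runs   [D -> D zero]
zero runs the runs the zero the runs the zero zero runs the runs zero zero D zero runs ⇒ zero runs the runs the zero the runs the zero zero runs the runs zero zero the the zero runs   [D -> the the]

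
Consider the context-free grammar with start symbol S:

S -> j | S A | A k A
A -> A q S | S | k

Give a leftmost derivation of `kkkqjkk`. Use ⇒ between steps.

S ⇒ SA ⇒ SAA ⇒ AkAAA ⇒ kkAAA ⇒ kkAqSAA ⇒ kkkqSAA ⇒ kkkqjAA ⇒ kkkqjkA ⇒ kkkqjkk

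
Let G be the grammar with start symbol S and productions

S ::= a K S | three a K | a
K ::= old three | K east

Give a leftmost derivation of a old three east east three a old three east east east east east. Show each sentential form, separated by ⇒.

S ⇒ a K S ⇒ a K east S ⇒ a K east east S ⇒ a old three east east S ⇒ a old three east east three a K ⇒ a old three east east three a K east ⇒ a old three east east three a K east east ⇒ a old three east east three a K east east east ⇒ a old three east east three a K east east east east ⇒ a old three east east three a K east east east east east ⇒ a old three east east three a old three east east east east east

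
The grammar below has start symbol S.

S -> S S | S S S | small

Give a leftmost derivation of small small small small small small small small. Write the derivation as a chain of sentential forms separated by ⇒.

S ⇒ S S S ⇒ S S S S S ⇒ S S S S S S S ⇒ S S S S S S S S ⇒ small S S S S S S S ⇒ small small S S S S S S ⇒ small small small S S S S S ⇒ small small small small S S S S ⇒ small small small small small S S S ⇒ small small small small small small S S ⇒ small small small small small small small S ⇒ small small small small small small small small

S ⇒ S S S   [S -> S S S]
S S S ⇒ S S S S S   [S -> S S S]
S S S S S ⇒ S S S S S S S   [S -> S S S]
S S S S S S S ⇒ S S S S S S S S   [S -> S S]
S S S S S S S S ⇒ small S S S S S S S   [S -> small]
small S S S S S S S ⇒ small small S S S S S S   [S -> small]
small small S S S S S S ⇒ small small small S S S S S   [S -> small]
small small small S S S S S ⇒ small small small small S S S S   [S -> small]
small small small small S S S S ⇒ small small small small small S S S   [S -> small]
small small small small small S S S ⇒ small small small small small small S S   [S -> small]
small small small small small small S S ⇒ small small small small small small small S   [S -> small]
small small small small small small small S ⇒ small small small small small small small small   [S -> small]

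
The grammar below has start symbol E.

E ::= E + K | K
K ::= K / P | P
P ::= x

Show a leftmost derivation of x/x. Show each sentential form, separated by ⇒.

E ⇒ K   [E ::= K]
K ⇒ K/P   [K ::= K / P]
K/P ⇒ P/P   [K ::= P]
P/P ⇒ x/P   [P ::= x]
x/P ⇒ x/x   [P ::= x]

E⇒K⇒K/P⇒P/P⇒x/P⇒x/x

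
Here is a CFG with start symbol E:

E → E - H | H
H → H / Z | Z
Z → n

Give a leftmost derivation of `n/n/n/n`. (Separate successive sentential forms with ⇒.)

E ⇒ H ⇒ H/Z ⇒ H/Z/Z ⇒ H/Z/Z/Z ⇒ Z/Z/Z/Z ⇒ n/Z/Z/Z ⇒ n/n/Z/Z ⇒ n/n/n/Z ⇒ n/n/n/n

E ⇒ H   [E → H]
H ⇒ H/Z   [H → H / Z]
H/Z ⇒ H/Z/Z   [H → H / Z]
H/Z/Z ⇒ H/Z/Z/Z   [H → H / Z]
H/Z/Z/Z ⇒ Z/Z/Z/Z   [H → Z]
Z/Z/Z/Z ⇒ n/Z/Z/Z   [Z → n]
n/Z/Z/Z ⇒ n/n/Z/Z   [Z → n]
n/n/Z/Z ⇒ n/n/n/Z   [Z → n]
n/n/n/Z ⇒ n/n/n/n   [Z → n]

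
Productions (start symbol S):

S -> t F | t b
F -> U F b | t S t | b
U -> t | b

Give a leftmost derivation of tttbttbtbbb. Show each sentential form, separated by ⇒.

S ⇒ tF   [S -> t F]
tF ⇒ tUFb   [F -> U F b]
tUFb ⇒ ttFb   [U -> t]
ttFb ⇒ ttUFbb   [F -> U F b]
ttUFbb ⇒ tttFbb   [U -> t]
tttFbb ⇒ tttUFbbb   [F -> U F b]
tttUFbbb ⇒ tttbFbbb   [U -> b]
tttbFbbb ⇒ tttbtStbbb   [F -> t S t]
tttbtStbbb ⇒ tttbttbtbbb   [S -> t b]

S ⇒ tF ⇒ tUFb ⇒ ttFb ⇒ ttUFbb ⇒ tttFbb ⇒ tttUFbbb ⇒ tttbFbbb ⇒ tttbtStbbb ⇒ tttbttbtbbb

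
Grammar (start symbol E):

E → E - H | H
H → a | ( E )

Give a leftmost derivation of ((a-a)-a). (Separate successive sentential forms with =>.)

E => H   [E → H]
H => (E)   [H → ( E )]
(E) => (E-H)   [E → E - H]
(E-H) => (H-H)   [E → H]
(H-H) => ((E)-H)   [H → ( E )]
((E)-H) => ((E-H)-H)   [E → E - H]
((E-H)-H) => ((H-H)-H)   [E → H]
((H-H)-H) => ((a-H)-H)   [H → a]
((a-H)-H) => ((a-a)-H)   [H → a]
((a-a)-H) => ((a-a)-a)   [H → a]

E=>H=>(E)=>(E-H)=>(H-H)=>((E)-H)=>((E-H)-H)=>((H-H)-H)=>((a-H)-H)=>((a-a)-H)=>((a-a)-a)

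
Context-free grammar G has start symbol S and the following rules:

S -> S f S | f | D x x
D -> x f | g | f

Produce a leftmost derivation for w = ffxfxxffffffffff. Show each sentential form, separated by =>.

S=>SfS=>ffS=>ffSfS=>ffSfSfS=>ffDxxfSfS=>ffxfxxfSfS=>ffxfxxfSfSfS=>ffxfxxfSfSfSfS=>ffxfxxfffSfSfS=>ffxfxxfffSfSfSfS=>ffxfxxfffffSfSfS=>ffxfxxfffffffSfS=>ffxfxxfffffffffS=>ffxfxxffffffffff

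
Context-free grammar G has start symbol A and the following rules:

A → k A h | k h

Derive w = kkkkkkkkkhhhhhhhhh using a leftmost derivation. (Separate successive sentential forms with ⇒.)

A ⇒ kAh ⇒ kkAhh ⇒ kkkAhhh ⇒ kkkkAhhhh ⇒ kkkkkAhhhhh ⇒ kkkkkkAhhhhhh ⇒ kkkkkkkAhhhhhhh ⇒ kkkkkkkkAhhhhhhhh ⇒ kkkkkkkkkhhhhhhhhh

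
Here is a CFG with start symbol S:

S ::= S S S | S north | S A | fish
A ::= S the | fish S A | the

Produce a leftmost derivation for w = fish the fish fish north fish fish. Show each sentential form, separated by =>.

S => S S S => S north S S => S S S north S S => S A S S north S S => fish A S S north S S => fish the S S north S S => fish the fish S north S S => fish the fish fish north S S => fish the fish fish north fish S => fish the fish fish north fish fish

S => S S S   [S ::= S S S]
S S S => S north S S   [S ::= S north]
S north S S => S S S north S S   [S ::= S S S]
S S S north S S => S A S S north S S   [S ::= S A]
S A S S north S S => fish A S S north S S   [S ::= fish]
fish A S S north S S => fish the S S north S S   [A ::= the]
fish the S S north S S => fish the fish S north S S   [S ::= fish]
fish the fish S north S S => fish the fish fish north S S   [S ::= fish]
fish the fish fish north S S => fish the fish fish north fish S   [S ::= fish]
fish the fish fish north fish S => fish the fish fish north fish fish   [S ::= fish]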